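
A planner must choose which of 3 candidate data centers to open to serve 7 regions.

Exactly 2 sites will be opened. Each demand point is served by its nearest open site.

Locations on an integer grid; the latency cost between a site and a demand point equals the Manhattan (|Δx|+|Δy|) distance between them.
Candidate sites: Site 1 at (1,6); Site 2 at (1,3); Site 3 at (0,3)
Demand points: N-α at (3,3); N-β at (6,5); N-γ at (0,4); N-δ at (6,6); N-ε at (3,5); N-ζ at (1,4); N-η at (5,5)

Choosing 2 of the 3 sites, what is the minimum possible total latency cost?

Open {Site 1, Site 2}.
  N-α→Site 2 2, N-β→Site 1 6, N-γ→Site 2 2, N-δ→Site 1 5, N-ε→Site 1 3, N-ζ→Site 2 1, N-η→Site 1 5  ⇒ total 24.
Compare {Site 1, Site 3}: total 25.
Compare {Site 2, Site 3}: total 29.

24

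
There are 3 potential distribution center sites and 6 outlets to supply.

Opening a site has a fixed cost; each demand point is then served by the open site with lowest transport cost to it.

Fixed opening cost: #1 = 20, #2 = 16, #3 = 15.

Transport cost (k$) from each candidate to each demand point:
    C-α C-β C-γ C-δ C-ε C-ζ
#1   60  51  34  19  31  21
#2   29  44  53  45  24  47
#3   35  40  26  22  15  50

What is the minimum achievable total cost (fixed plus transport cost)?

Open {#1, #3}: assign each demand point to its cheapest open site.
  C-α→#3 35, C-β→#3 40, C-γ→#3 26, C-δ→#1 19, C-ε→#3 15, C-ζ→#1 21
  transport cost 156, fixed 35 → total 191.
Compare {#1, #2, #3}: transport cost 150 + fixed 51 = 201.
Compare {#3}: transport cost 188 + fixed 15 = 203.
Compare {#1, #2}: transport cost 171 + fixed 36 = 207.
All other subsets cost ≥ 201. Minimum total cost: 191.

191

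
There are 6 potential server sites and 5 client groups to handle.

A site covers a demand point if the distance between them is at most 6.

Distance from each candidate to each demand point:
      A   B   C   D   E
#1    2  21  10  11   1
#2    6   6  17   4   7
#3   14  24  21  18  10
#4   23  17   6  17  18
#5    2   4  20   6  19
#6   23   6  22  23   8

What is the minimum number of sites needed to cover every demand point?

3

Coverage sets (demand points within 6 of each site):
  #1: {A, E}
  #2: {A, B, D}
  #3: {}
  #4: {C}
  #5: {A, B, D}
  #6: {B}
No 2 sites suffice: every size-2 union leaves at least one demand point uncovered.
But {#1, #2, #4} covers everything, so the minimum is 3.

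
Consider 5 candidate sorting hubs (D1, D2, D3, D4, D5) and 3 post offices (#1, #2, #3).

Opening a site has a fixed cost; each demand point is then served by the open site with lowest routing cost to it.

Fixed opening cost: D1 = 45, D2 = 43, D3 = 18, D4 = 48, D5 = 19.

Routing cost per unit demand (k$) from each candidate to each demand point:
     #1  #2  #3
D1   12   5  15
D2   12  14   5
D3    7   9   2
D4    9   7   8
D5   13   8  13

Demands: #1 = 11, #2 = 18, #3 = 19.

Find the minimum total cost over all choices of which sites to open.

268

Open {D1, D3}: assign each demand point to its cheapest open site.
  #1→D3 11×7=77, #2→D1 18×5=90, #3→D3 19×2=38
  routing cost 205, fixed 63 → total 268.
Compare {D1, D3, D5}: routing cost 205 + fixed 82 = 287.
Compare {D3}: routing cost 277 + fixed 18 = 295.
Compare {D3, D5}: routing cost 259 + fixed 37 = 296.
All other subsets cost ≥ 287. Minimum total cost: 268.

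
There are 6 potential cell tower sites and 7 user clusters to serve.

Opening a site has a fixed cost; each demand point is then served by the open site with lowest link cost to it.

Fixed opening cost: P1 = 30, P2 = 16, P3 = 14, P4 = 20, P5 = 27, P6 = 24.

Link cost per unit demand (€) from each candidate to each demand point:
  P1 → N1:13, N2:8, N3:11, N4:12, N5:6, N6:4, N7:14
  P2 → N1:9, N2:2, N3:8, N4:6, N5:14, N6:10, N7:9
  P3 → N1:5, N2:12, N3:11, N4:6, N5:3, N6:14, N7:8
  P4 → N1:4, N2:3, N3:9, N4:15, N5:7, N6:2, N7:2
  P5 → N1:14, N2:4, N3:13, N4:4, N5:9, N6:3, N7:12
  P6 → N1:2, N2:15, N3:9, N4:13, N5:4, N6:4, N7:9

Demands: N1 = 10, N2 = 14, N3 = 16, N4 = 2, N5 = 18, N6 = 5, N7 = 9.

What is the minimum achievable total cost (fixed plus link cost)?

Open {P2, P3, P4}: assign each demand point to its cheapest open site.
  N1→P4 10×4=40, N2→P2 14×2=28, N3→P2 16×8=128, N4→P2 2×6=12, N5→P3 18×3=54, N6→P4 5×2=10, N7→P4 9×2=18
  link cost 290, fixed 50 → total 340.
Compare {P2, P3, P4, P6}: link cost 270 + fixed 74 = 344.
Compare {P2, P4, P6}: link cost 288 + fixed 60 = 348.
Compare {P3, P4}: link cost 320 + fixed 34 = 354.
All other subsets cost ≥ 344. Minimum total cost: 340.

340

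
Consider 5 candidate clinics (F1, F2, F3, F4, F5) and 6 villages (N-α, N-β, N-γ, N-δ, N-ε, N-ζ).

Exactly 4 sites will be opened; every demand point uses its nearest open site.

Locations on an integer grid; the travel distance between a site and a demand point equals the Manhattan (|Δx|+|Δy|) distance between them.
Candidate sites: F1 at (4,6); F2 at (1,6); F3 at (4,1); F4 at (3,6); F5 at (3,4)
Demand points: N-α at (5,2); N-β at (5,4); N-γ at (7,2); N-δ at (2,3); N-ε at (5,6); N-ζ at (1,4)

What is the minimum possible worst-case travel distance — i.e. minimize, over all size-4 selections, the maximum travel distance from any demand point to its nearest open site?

Open {F1, F2, F3, F4}.
  Farthest demand point is N-γ at travel distance 4 (to F3); all others are ≤ 4.
With {F1, F2, F3, F5} the worst case is 4.
With {F1, F3, F4, F5} the worst case is 4.
No size-4 selection achieves below 4.

4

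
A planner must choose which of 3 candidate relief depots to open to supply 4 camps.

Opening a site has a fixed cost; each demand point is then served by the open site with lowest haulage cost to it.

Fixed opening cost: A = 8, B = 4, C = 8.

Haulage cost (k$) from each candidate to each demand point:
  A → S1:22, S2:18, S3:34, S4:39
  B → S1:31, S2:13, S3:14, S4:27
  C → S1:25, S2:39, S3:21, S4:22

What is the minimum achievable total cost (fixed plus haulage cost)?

Open {B, C}: assign each demand point to its cheapest open site.
  S1→C 25, S2→B 13, S3→B 14, S4→C 22
  haulage cost 74, fixed 12 → total 86.
Compare {A, B}: haulage cost 76 + fixed 12 = 88.
Compare {B}: haulage cost 85 + fixed 4 = 89.
Compare {A, B, C}: haulage cost 71 + fixed 20 = 91.
All other subsets cost ≥ 88. Minimum total cost: 86.

86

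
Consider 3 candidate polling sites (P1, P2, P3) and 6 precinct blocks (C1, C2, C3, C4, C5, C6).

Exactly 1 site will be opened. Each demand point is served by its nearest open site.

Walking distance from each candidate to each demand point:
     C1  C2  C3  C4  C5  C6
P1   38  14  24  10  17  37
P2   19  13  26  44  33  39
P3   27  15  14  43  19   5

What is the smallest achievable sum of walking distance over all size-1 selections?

123

Open {P3}.
  C1→P3 27, C2→P3 15, C3→P3 14, C4→P3 43, C5→P3 19, C6→P3 5  ⇒ total 123.
Compare {P1}: total 140.
Compare {P2}: total 174.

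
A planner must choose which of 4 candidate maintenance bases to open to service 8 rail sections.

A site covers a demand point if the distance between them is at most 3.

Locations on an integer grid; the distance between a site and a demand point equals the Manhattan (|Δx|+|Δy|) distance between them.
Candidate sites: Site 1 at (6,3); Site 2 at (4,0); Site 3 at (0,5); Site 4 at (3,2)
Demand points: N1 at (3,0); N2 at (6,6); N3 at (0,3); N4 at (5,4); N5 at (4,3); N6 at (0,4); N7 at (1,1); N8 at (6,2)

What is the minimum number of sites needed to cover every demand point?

3

Coverage sets (demand points within 3 of each site):
  Site 1: {N2, N4, N5, N8}
  Site 2: {N1, N5}
  Site 3: {N3, N6}
  Site 4: {N1, N5, N7, N8}
No 2 sites suffice: every size-2 union leaves at least one demand point uncovered.
But {Site 1, Site 3, Site 4} covers everything, so the minimum is 3.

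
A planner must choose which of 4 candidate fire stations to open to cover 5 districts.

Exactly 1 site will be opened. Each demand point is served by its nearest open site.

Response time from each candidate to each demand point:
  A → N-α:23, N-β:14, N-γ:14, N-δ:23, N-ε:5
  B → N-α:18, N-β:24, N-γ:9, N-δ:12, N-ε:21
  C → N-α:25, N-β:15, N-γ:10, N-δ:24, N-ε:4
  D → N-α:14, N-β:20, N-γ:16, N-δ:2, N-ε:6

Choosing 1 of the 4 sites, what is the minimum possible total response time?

58

Open {D}.
  N-α→D 14, N-β→D 20, N-γ→D 16, N-δ→D 2, N-ε→D 6  ⇒ total 58.
Compare {C}: total 78.
Compare {A}: total 79.
No size-1 selection does better; minimum is 58.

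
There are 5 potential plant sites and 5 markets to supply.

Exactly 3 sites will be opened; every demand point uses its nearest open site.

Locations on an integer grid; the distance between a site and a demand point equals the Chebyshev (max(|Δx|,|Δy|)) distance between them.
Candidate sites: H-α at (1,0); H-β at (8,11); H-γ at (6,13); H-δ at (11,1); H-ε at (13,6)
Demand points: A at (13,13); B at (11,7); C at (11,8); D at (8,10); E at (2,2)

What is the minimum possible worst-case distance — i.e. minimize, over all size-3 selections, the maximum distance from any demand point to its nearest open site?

Open {H-α, H-β, H-γ}.
  Farthest demand point is A at distance 5 (to H-β); all others are ≤ 5.
With {H-α, H-β, H-δ} the worst case is 5.
With {H-α, H-β, H-ε} the worst case is 5.
No size-3 selection achieves below 5.

5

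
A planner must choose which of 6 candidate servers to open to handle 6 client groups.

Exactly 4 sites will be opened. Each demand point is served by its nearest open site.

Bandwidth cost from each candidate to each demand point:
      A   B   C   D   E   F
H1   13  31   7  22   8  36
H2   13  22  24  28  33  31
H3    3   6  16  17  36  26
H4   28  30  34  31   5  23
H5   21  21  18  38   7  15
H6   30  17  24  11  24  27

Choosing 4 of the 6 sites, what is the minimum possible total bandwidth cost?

49

Open {H1, H3, H5, H6}.
  A→H3 3, B→H3 6, C→H1 7, D→H6 11, E→H5 7, F→H5 15  ⇒ total 49.
Compare {H1, H3, H4, H5}: total 53.
Compare {H1, H2, H3, H5}: total 55.
No size-4 selection does better; minimum is 49.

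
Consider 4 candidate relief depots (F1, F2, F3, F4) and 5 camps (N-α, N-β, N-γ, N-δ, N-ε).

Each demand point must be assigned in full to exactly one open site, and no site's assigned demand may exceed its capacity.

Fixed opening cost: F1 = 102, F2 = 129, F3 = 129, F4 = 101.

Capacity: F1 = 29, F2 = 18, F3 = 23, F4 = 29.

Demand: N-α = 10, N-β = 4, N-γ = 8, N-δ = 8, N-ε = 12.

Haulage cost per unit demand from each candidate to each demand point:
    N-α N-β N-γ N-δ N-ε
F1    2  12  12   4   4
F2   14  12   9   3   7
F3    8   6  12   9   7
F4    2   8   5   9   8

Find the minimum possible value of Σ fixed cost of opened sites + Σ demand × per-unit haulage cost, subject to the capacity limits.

Open {F1, F4}; cheapest assignment that respects the capacities:
  F1 (cap 29, load 20): N-δ, N-ε — cost 8×4 + 12×4 = 80
  F4 (cap 29, load 22): N-α, N-β, N-γ — cost 10×2 + 4×8 + 8×5 = 92
  Shipping 172, fixed 203 → total 375.
  Any other capacity-feasible assignment to {F1, F4} ships for at least 172.
Compare {F1, F2}: its best feasible assignment gives total 443.
Compare {F3, F4}: its best feasible assignment gives total 470.
Every other set of open sites that can feasibly serve all demand totals ≥ 443 even under its best assignment. Minimum: 375.

375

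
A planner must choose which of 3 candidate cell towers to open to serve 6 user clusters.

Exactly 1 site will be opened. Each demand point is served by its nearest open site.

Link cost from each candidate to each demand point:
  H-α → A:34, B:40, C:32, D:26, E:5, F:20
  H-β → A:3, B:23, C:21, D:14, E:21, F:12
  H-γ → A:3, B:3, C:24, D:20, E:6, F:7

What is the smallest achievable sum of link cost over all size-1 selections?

Open {H-γ}.
  A→H-γ 3, B→H-γ 3, C→H-γ 24, D→H-γ 20, E→H-γ 6, F→H-γ 7  ⇒ total 63.
Compare {H-β}: total 94.
Compare {H-α}: total 157.

63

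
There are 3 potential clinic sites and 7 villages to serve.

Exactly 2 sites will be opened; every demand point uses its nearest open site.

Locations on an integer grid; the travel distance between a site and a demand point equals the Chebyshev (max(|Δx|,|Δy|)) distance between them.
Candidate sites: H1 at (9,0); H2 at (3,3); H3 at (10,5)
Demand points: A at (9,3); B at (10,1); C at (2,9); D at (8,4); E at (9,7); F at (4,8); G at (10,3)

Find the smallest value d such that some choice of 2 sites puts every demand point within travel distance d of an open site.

Open {H1, H2}.
  Farthest demand point is C at travel distance 6 (to H2); all others are ≤ 6.
With {H2, H3} the worst case is 6.
With {H1, H3} the worst case is 8.
No size-2 selection achieves below 6.

6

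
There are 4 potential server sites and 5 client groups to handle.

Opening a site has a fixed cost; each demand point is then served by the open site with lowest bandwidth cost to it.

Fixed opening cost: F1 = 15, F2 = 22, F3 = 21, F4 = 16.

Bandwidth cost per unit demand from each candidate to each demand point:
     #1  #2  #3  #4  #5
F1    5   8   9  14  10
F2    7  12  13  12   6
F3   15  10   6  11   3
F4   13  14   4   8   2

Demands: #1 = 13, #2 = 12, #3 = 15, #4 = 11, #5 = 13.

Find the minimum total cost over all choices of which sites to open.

Open {F1, F4}: assign each demand point to its cheapest open site.
  #1→F1 13×5=65, #2→F1 12×8=96, #3→F4 15×4=60, #4→F4 11×8=88, #5→F4 13×2=26
  bandwidth cost 335, fixed 31 → total 366.
Compare {F1, F3, F4}: bandwidth cost 335 + fixed 52 = 387.
Compare {F1, F2, F4}: bandwidth cost 335 + fixed 53 = 388.
Compare {F1, F2, F3, F4}: bandwidth cost 335 + fixed 74 = 409.
All other subsets cost ≥ 387. Minimum total cost: 366.

366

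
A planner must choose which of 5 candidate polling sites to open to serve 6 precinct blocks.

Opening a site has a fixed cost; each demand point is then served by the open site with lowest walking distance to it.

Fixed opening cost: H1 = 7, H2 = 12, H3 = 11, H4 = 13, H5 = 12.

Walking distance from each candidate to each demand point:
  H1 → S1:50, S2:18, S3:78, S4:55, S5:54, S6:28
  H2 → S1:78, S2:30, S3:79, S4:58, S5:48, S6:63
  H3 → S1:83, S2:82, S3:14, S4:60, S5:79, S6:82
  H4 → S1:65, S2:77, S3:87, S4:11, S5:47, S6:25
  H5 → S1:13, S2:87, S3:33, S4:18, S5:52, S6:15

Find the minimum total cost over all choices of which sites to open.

160

Open {H1, H3, H5}: assign each demand point to its cheapest open site.
  S1→H5 13, S2→H1 18, S3→H3 14, S4→H5 18, S5→H5 52, S6→H5 15
  walking distance 130, fixed 30 → total 160.
Compare {H1, H3, H4, H5}: walking distance 118 + fixed 43 = 161.
Compare {H1, H5}: walking distance 149 + fixed 19 = 168.
Compare {H1, H2, H3, H5}: walking distance 126 + fixed 42 = 168.
All other subsets cost ≥ 161. Minimum total cost: 160.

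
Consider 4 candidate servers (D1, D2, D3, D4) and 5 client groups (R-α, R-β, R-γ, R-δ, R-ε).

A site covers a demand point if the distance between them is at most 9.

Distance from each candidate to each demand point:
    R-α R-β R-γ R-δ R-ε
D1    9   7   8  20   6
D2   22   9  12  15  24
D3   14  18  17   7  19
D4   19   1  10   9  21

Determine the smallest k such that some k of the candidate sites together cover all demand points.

Coverage sets (demand points within 9 of each site):
  D1: {R-α, R-β, R-γ, R-ε}
  D2: {R-β}
  D3: {R-δ}
  D4: {R-β, R-δ}
No single site covers all 5 demand points.
But {D1, D3} covers everything, so the minimum is 2.

2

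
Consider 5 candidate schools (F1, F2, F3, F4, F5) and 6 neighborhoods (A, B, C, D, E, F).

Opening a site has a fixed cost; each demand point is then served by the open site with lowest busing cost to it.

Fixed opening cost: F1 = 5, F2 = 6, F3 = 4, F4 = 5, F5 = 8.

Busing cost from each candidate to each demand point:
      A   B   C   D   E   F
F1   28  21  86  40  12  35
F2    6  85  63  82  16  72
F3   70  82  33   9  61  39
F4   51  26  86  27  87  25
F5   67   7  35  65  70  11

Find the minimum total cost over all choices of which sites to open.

100

Open {F2, F3, F5}: assign each demand point to its cheapest open site.
  A→F2 6, B→F5 7, C→F3 33, D→F3 9, E→F2 16, F→F5 11
  busing cost 82, fixed 18 → total 100.
Compare {F1, F2, F3, F5}: busing cost 78 + fixed 23 = 101.
Compare {F2, F3, F4, F5}: busing cost 82 + fixed 23 = 105.
Compare {F1, F2, F3, F4, F5}: busing cost 78 + fixed 28 = 106.
All other subsets cost ≥ 101. Minimum total cost: 100.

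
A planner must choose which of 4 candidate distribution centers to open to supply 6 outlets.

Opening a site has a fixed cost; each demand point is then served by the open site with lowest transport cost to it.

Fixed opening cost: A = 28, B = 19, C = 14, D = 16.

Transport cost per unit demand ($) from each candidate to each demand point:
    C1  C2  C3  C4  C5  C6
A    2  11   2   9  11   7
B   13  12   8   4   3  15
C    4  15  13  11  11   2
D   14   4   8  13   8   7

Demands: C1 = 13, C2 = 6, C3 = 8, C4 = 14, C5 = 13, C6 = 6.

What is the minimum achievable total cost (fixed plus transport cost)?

250

Open {A, B, C, D}: assign each demand point to its cheapest open site.
  C1→A 13×2=26, C2→D 6×4=24, C3→A 8×2=16, C4→B 14×4=56, C5→B 13×3=39, C6→C 6×2=12
  transport cost 173, fixed 77 → total 250.
Compare {A, B, D}: transport cost 203 + fixed 63 = 266.
Compare {A, B, C}: transport cost 215 + fixed 61 = 276.
Compare {A, B}: transport cost 245 + fixed 47 = 292.
All other subsets cost ≥ 266. Minimum total cost: 250.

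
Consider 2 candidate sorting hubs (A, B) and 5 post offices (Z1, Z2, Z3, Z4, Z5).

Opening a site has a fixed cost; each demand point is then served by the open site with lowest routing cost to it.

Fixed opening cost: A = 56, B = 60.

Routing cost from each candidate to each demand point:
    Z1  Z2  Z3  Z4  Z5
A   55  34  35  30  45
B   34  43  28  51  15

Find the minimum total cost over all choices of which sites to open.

231

Open {B}: assign each demand point to its cheapest open site.
  Z1→B 34, Z2→B 43, Z3→B 28, Z4→B 51, Z5→B 15
  routing cost 171, fixed 60 → total 231.
Compare {A}: routing cost 199 + fixed 56 = 255.
Compare {A, B}: routing cost 141 + fixed 116 = 257.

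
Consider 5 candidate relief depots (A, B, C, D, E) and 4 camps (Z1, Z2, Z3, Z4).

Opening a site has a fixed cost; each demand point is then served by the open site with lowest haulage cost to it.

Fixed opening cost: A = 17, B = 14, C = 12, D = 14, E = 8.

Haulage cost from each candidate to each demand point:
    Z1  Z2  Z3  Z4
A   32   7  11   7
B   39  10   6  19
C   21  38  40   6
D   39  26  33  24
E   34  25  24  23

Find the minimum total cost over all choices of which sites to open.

69

Open {B, C}: assign each demand point to its cheapest open site.
  Z1→C 21, Z2→B 10, Z3→B 6, Z4→C 6
  haulage cost 43, fixed 26 → total 69.
Compare {A}: haulage cost 57 + fixed 17 = 74.
Compare {A, C}: haulage cost 45 + fixed 29 = 74.
Compare {B, C, E}: haulage cost 43 + fixed 34 = 77.
All other subsets cost ≥ 74. Minimum total cost: 69.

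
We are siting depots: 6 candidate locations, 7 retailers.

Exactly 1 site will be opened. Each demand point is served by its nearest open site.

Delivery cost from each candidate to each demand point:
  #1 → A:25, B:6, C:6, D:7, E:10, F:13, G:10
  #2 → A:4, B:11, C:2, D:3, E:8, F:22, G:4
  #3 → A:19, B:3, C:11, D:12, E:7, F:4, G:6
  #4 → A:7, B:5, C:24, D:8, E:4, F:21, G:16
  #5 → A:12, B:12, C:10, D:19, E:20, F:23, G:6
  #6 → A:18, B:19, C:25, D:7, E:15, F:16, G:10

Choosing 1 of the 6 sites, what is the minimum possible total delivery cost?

54

Open {#2}.
  A→#2 4, B→#2 11, C→#2 2, D→#2 3, E→#2 8, F→#2 22, G→#2 4  ⇒ total 54.
Compare {#3}: total 62.
Compare {#1}: total 77.
No size-1 selection does better; minimum is 54.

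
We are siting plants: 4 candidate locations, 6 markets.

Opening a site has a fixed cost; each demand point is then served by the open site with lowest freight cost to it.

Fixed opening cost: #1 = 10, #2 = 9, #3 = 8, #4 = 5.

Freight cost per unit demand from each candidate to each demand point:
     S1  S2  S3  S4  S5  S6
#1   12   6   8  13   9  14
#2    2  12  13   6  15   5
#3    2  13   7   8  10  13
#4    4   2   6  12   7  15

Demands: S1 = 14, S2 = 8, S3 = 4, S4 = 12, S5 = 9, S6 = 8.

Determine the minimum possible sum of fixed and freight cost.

257

Open {#2, #4}: assign each demand point to its cheapest open site.
  S1→#2 14×2=28, S2→#4 8×2=16, S3→#4 4×6=24, S4→#2 12×6=72, S5→#4 9×7=63, S6→#2 8×5=40
  freight cost 243, fixed 14 → total 257.
Compare {#2, #3, #4}: freight cost 243 + fixed 22 = 265.
Compare {#1, #2, #4}: freight cost 243 + fixed 24 = 267.
Compare {#1, #2, #3, #4}: freight cost 243 + fixed 32 = 275.
All other subsets cost ≥ 265. Minimum total cost: 257.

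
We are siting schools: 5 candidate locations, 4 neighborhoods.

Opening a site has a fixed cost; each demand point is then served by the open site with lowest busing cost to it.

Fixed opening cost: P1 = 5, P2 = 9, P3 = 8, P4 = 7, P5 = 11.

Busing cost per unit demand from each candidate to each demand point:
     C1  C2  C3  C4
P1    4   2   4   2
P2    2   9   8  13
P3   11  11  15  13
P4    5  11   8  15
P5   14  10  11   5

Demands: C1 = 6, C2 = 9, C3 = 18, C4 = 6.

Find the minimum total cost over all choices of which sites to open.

Open {P1, P2}: assign each demand point to its cheapest open site.
  C1→P2 6×2=12, C2→P1 9×2=18, C3→P1 18×4=72, C4→P1 6×2=12
  busing cost 114, fixed 14 → total 128.
Compare {P1}: busing cost 126 + fixed 5 = 131.
Compare {P1, P2, P4}: busing cost 114 + fixed 21 = 135.
Compare {P1, P2, P3}: busing cost 114 + fixed 22 = 136.
All other subsets cost ≥ 131. Minimum total cost: 128.

128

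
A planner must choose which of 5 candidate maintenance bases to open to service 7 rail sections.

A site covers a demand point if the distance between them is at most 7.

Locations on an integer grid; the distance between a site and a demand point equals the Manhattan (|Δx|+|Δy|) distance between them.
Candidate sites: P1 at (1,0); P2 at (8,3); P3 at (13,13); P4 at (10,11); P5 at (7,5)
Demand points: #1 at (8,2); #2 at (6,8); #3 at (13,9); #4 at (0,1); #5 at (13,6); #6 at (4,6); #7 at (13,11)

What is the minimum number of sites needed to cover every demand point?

3

Coverage sets (demand points within 7 of each site):
  P1: {#4}
  P2: {#1, #2, #6}
  P3: {#3, #5, #7}
  P4: {#2, #3, #7}
  P5: {#1, #2, #5, #6}
No 2 sites suffice: every size-2 union leaves at least one demand point uncovered.
But {P1, P2, P3} covers everything, so the minimum is 3.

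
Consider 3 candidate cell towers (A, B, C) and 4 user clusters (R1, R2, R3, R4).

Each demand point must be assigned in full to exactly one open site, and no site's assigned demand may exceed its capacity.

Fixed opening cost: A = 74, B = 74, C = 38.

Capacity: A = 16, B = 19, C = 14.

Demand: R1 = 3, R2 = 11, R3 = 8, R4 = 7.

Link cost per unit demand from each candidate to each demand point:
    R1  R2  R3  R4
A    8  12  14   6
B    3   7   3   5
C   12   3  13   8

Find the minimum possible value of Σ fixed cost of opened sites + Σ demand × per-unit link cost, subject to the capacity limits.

213

Open {B, C}; cheapest assignment that respects the capacities:
  B (cap 19, load 18): R1, R3, R4 — cost 3×3 + 8×3 + 7×5 = 68
  C (cap 14, load 11): R2 — cost 11×3 = 33
  Shipping 101, fixed 112 → total 213.
  Any other capacity-feasible assignment to {B, C} ships for at least 101.
Compare {A, B, C}: its best feasible assignment gives total 287.
Compare {A, B}: its best feasible assignment gives total 315.
Every other set of open sites that can feasibly serve all demand totals ≥ 287 even under its best assignment. Minimum: 213.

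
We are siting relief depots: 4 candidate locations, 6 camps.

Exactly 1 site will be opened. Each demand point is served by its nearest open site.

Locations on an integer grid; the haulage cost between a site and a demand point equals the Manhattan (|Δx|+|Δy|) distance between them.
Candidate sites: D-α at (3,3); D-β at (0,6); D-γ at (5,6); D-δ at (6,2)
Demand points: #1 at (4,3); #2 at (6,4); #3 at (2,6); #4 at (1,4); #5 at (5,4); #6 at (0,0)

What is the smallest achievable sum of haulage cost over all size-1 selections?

Open {D-α}.
  #1→D-α 1, #2→D-α 4, #3→D-α 4, #4→D-α 3, #5→D-α 3, #6→D-α 6  ⇒ total 21.
Compare {D-γ}: total 29.
Compare {D-δ}: total 31.
No size-1 selection does better; minimum is 21.

21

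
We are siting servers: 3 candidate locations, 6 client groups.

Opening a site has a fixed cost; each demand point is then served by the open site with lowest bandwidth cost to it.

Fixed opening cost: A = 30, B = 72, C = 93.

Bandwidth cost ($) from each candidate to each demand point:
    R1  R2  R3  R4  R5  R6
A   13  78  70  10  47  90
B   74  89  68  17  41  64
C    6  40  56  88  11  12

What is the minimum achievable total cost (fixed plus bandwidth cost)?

Open {A, C}: assign each demand point to its cheapest open site.
  R1→C 6, R2→C 40, R3→C 56, R4→A 10, R5→C 11, R6→C 12
  bandwidth cost 135, fixed 123 → total 258.
Compare {C}: bandwidth cost 213 + fixed 93 = 306.
Compare {B, C}: bandwidth cost 142 + fixed 165 = 307.
Compare {A, B, C}: bandwidth cost 135 + fixed 195 = 330.
All other subsets cost ≥ 306. Minimum total cost: 258.

258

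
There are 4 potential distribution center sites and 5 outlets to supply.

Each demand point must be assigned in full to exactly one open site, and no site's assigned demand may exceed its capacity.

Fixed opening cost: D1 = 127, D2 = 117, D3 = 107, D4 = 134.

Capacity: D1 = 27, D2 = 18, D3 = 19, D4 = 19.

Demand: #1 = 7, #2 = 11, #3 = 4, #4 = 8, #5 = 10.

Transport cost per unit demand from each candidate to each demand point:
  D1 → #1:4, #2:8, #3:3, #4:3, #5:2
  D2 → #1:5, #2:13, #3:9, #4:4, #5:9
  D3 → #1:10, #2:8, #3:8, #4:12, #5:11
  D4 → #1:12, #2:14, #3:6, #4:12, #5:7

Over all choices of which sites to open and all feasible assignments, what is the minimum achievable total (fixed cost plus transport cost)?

Open {D1, D3}; cheapest assignment that respects the capacities:
  D1 (cap 27, load 25): #1, #4, #5 — cost 7×4 + 8×3 + 10×2 = 72
  D3 (cap 19, load 15): #2, #3 — cost 11×8 + 4×8 = 120
  Shipping 192, fixed 234 → total 426.
  Any other capacity-feasible assignment to {D1, D3} ships for at least 192.
Compare {D1, D2}: its best feasible assignment gives total 431.
Compare {D1, D4}: its best feasible assignment gives total 495.
Every other set of open sites that can feasibly serve all demand totals ≥ 431 even under its best assignment. Minimum: 426.

426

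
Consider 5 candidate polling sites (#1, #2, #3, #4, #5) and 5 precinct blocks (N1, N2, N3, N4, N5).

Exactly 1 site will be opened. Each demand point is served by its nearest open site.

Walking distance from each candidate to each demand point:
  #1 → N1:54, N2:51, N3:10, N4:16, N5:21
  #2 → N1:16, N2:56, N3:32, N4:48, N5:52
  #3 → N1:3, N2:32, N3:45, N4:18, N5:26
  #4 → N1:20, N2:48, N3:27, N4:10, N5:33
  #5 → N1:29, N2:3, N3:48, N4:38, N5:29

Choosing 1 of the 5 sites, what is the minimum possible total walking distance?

124

Open {#3}.
  N1→#3 3, N2→#3 32, N3→#3 45, N4→#3 18, N5→#3 26  ⇒ total 124.
Compare {#4}: total 138.
Compare {#5}: total 147.
No size-1 selection does better; minimum is 124.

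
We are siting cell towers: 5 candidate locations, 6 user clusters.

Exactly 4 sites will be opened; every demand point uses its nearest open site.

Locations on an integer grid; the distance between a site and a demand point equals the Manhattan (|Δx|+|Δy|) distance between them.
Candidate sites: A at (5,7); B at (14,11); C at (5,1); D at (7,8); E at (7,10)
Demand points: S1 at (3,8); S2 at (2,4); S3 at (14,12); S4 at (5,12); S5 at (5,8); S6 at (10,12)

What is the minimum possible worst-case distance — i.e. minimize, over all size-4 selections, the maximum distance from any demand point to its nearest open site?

Open {A, B, C, D}.
  Farthest demand point is S2 at distance 6 (to A); all others are ≤ 6.
With {A, B, C, E} the worst case is 6.
With {A, B, D, E} the worst case is 6.
No size-4 selection achieves below 6.

6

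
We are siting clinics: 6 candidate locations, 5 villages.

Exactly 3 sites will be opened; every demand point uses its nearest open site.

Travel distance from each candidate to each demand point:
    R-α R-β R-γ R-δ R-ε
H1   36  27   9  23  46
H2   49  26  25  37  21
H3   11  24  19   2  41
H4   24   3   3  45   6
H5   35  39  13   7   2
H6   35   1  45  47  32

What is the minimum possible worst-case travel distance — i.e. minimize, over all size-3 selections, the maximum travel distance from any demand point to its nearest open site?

Open {H1, H3, H4}.
  Farthest demand point is R-α at travel distance 11 (to H3); all others are ≤ 11.
With {H2, H3, H4} the worst case is 11.
With {H3, H4, H5} the worst case is 11.
No size-3 selection achieves below 11.

11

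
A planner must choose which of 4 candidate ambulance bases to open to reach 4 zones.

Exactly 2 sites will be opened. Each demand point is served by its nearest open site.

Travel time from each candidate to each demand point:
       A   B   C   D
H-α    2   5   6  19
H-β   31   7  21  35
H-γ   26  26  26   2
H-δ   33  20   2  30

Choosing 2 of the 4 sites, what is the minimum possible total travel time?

Open {H-α, H-γ}.
  A→H-α 2, B→H-α 5, C→H-α 6, D→H-γ 2  ⇒ total 15.
Compare {H-α, H-δ}: total 28.
Compare {H-α, H-β}: total 32.
No size-2 selection does better; minimum is 15.

15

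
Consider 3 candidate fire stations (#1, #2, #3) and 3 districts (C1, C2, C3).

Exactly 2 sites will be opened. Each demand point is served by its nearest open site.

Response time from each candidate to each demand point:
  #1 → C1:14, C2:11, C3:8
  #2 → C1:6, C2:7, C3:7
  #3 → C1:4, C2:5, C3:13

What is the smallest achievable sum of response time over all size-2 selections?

16

Open {#2, #3}.
  C1→#3 4, C2→#3 5, C3→#2 7  ⇒ total 16.
Compare {#1, #3}: total 17.
Compare {#1, #2}: total 20.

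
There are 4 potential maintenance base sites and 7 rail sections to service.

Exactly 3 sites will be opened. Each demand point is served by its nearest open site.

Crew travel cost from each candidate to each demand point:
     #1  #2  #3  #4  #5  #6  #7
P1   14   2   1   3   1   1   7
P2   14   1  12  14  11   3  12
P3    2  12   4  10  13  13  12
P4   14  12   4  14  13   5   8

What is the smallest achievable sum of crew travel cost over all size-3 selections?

Open {P1, P2, P3}.
  #1→P3 2, #2→P2 1, #3→P1 1, #4→P1 3, #5→P1 1, #6→P1 1, #7→P1 7  ⇒ total 16.
Compare {P1, P3, P4}: total 17.
Compare {P1, P2, P4}: total 28.
No size-3 selection does better; minimum is 16.

16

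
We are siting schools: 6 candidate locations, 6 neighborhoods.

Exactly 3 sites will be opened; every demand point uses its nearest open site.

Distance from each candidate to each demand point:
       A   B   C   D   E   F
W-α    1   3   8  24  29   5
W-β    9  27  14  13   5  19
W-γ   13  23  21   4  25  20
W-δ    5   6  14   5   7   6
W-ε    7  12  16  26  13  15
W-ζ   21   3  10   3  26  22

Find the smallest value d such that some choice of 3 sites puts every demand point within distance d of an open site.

Open {W-α, W-β, W-γ}.
  Farthest demand point is C at distance 8 (to W-α); all others are ≤ 8.
With {W-α, W-β, W-δ} the worst case is 8.
With {W-α, W-β, W-ζ} the worst case is 8.
No size-3 selection achieves below 8.

8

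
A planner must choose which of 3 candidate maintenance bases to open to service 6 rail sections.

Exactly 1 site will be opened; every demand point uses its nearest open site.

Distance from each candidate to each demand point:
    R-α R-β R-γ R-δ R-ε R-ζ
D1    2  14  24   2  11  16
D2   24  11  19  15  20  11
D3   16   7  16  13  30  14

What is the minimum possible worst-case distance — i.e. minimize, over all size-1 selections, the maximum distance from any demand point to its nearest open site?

24

Open {D1}.
  Farthest demand point is R-γ at distance 24 (to D1); all others are ≤ 24.
With {D2} the worst case is 24.
With {D3} the worst case is 30.
No size-1 selection achieves below 24.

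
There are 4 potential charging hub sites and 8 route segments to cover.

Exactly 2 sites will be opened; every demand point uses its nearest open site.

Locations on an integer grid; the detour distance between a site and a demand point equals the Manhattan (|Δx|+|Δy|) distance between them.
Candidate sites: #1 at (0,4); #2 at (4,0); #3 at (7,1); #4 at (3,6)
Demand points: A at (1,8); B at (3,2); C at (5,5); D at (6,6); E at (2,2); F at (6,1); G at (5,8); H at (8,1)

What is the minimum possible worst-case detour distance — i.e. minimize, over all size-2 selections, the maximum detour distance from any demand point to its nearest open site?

Open {#2, #4}.
  Farthest demand point is H at detour distance 5 (to #2); all others are ≤ 5.
With {#3, #4} the worst case is 5.
With {#1, #2} the worst case is 9.
No size-2 selection achieves below 5.

5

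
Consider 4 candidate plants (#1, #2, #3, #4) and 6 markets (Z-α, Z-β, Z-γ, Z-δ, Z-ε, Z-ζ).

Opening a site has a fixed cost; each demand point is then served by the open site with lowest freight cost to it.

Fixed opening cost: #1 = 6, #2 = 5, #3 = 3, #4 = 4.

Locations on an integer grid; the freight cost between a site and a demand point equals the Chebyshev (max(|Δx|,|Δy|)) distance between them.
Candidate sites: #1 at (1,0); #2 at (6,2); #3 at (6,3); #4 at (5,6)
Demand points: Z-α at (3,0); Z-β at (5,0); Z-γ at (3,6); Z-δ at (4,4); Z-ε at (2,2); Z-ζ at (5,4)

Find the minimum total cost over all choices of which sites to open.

Open {#3}: assign each demand point to its cheapest open site.
  Z-α→#3 3, Z-β→#3 3, Z-γ→#3 3, Z-δ→#3 2, Z-ε→#3 4, Z-ζ→#3 1
  freight cost 16, fixed 3 → total 19.
Compare {#2}: freight cost 17 + fixed 5 = 22.
Compare {#1, #3}: freight cost 13 + fixed 9 = 22.
Compare {#3, #4}: freight cost 15 + fixed 7 = 22.
All other subsets cost ≥ 22. Minimum total cost: 19.

19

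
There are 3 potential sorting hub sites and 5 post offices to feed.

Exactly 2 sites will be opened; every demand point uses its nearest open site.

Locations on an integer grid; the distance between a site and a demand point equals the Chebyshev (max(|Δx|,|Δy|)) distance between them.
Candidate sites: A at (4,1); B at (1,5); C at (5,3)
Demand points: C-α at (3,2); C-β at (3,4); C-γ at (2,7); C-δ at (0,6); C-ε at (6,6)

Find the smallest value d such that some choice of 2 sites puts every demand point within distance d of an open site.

Open {B, C}.
  Farthest demand point is C-ε at distance 3 (to C); all others are ≤ 3.
With {A, B} the worst case is 5.
With {A, C} the worst case is 5.
No size-2 selection achieves below 3.

3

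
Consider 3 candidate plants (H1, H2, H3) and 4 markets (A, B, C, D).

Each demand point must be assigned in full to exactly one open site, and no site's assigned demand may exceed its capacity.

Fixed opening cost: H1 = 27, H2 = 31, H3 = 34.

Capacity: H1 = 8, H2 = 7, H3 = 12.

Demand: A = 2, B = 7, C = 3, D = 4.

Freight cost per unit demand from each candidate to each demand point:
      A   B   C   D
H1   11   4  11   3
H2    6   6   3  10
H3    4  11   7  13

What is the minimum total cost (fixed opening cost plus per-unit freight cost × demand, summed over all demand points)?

170

Open {H1, H3}; cheapest assignment that respects the capacities:
  H1 (cap 8, load 7): B — cost 7×4 = 28
  H3 (cap 12, load 9): A, C, D — cost 2×4 + 3×7 + 4×13 = 81
  Shipping 109, fixed 61 → total 170.
  Any other capacity-feasible assignment to {H1, H3} ships for at least 109.
Compare {H1, H2, H3}: its best feasible assignment gives total 175.
Compare {H2, H3}: its best feasible assignment gives total 188.
Every other set of open sites that can feasibly serve all demand totals ≥ 175 even under its best assignment. Minimum: 170.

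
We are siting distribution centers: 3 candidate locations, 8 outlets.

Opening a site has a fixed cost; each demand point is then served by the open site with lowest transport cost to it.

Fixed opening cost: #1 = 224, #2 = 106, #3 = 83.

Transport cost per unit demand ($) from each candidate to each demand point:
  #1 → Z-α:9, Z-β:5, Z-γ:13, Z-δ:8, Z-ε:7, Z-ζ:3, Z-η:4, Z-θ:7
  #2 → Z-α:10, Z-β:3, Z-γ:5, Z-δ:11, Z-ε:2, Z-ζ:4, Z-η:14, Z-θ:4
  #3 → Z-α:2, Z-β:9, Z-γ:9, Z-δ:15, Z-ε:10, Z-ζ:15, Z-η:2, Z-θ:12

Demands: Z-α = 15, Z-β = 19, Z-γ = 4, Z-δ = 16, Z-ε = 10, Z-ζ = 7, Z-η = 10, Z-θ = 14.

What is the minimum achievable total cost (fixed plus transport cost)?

Open {#2, #3}: assign each demand point to its cheapest open site.
  Z-α→#3 15×2=30, Z-β→#2 19×3=57, Z-γ→#2 4×5=20, Z-δ→#2 16×11=176, Z-ε→#2 10×2=20, Z-ζ→#2 7×4=28, Z-η→#3 10×2=20, Z-θ→#2 14×4=56
  transport cost 407, fixed 189 → total 596.
Compare {#2}: transport cost 647 + fixed 106 = 753.
Compare {#1, #2, #3}: transport cost 352 + fixed 413 = 765.
Compare {#1, #3}: transport cost 498 + fixed 307 = 805.
All other subsets cost ≥ 753. Minimum total cost: 596.

596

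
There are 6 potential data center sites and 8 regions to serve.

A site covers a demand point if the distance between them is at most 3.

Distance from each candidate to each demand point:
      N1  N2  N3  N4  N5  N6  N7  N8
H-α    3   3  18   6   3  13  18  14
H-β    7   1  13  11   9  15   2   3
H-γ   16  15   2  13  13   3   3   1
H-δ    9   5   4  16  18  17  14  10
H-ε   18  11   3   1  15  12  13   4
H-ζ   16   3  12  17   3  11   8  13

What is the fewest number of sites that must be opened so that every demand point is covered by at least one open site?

Coverage sets (demand points within 3 of each site):
  H-α: {N1, N2, N5}
  H-β: {N2, N7, N8}
  H-γ: {N3, N6, N7, N8}
  H-δ: {}
  H-ε: {N3, N4}
  H-ζ: {N2, N5}
No 2 sites suffice: every size-2 union leaves at least one demand point uncovered.
But {H-α, H-γ, H-ε} covers everything, so the minimum is 3.

3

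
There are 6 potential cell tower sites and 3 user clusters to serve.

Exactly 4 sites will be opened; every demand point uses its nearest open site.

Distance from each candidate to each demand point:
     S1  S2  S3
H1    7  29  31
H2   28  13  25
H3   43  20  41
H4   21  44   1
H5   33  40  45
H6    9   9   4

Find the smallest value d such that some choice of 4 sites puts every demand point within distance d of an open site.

Open {H1, H2, H3, H6}.
  Farthest demand point is S2 at distance 9 (to H6); all others are ≤ 9.
With {H1, H2, H4, H6} the worst case is 9.
With {H1, H2, H5, H6} the worst case is 9.
No size-4 selection achieves below 9.

9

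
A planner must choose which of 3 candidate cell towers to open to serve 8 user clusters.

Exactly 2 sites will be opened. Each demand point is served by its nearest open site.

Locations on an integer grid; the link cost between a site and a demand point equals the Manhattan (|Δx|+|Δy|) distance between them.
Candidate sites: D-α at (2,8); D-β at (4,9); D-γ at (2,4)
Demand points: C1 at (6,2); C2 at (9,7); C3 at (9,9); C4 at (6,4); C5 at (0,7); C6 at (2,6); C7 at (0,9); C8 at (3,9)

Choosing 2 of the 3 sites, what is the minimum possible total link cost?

34

Open {D-β, D-γ}.
  C1→D-γ 6, C2→D-β 7, C3→D-β 5, C4→D-γ 4, C5→D-γ 5, C6→D-γ 2, C7→D-β 4, C8→D-β 1  ⇒ total 34.
Compare {D-α, D-γ}: total 36.
Compare {D-α, D-β}: total 37.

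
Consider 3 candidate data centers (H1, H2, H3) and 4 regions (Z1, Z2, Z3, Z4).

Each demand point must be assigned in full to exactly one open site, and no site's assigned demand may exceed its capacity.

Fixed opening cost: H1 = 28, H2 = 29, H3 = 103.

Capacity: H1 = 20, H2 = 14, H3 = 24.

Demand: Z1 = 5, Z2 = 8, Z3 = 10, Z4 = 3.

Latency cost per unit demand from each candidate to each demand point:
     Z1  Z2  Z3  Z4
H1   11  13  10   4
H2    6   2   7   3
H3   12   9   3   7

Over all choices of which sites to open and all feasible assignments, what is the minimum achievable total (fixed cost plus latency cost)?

215

Open {H1, H2}; cheapest assignment that respects the capacities:
  H1 (cap 20, load 13): Z3, Z4 — cost 10×10 + 3×4 = 112
  H2 (cap 14, load 13): Z1, Z2 — cost 5×6 + 8×2 = 46
  Shipping 158, fixed 57 → total 215.
  Any other capacity-feasible assignment to {H1, H2} ships for at least 158.
Compare {H2, H3}: its best feasible assignment gives total 229.
Compare {H1, H2, H3}: its best feasible assignment gives total 248.
Every other set of open sites that can feasibly serve all demand totals ≥ 229 even under its best assignment. Minimum: 215.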